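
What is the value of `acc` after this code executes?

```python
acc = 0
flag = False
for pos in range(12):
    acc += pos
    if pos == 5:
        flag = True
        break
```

Let's trace through this code step by step.

Initialize: acc = 0
Initialize: flag = False
Entering loop: for pos in range(12):

After execution: acc = 15
15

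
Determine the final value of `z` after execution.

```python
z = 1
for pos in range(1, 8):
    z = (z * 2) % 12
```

Let's trace through this code step by step.

Initialize: z = 1
Entering loop: for pos in range(1, 8):

After execution: z = 8
8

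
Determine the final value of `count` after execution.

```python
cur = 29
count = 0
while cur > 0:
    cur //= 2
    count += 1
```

Let's trace through this code step by step.

Initialize: cur = 29
Initialize: count = 0
Entering loop: while cur > 0:

After execution: count = 5
5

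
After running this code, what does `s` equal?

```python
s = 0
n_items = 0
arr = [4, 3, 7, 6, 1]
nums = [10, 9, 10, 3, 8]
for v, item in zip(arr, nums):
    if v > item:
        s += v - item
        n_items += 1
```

Let's trace through this code step by step.

Initialize: s = 0
Initialize: n_items = 0
Initialize: arr = [4, 3, 7, 6, 1]
Initialize: nums = [10, 9, 10, 3, 8]
Entering loop: for v, item in zip(arr, nums):

After execution: s = 3
3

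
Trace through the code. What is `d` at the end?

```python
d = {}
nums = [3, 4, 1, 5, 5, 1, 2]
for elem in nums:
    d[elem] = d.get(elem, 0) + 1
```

Let's trace through this code step by step.

Initialize: d = {}
Initialize: nums = [3, 4, 1, 5, 5, 1, 2]
Entering loop: for elem in nums:

After execution: d = {3: 1, 4: 1, 1: 2, 5: 2, 2: 1}
{3: 1, 4: 1, 1: 2, 5: 2, 2: 1}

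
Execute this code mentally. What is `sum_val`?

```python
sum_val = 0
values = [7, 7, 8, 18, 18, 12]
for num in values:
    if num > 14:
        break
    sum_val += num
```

Let's trace through this code step by step.

Initialize: sum_val = 0
Initialize: values = [7, 7, 8, 18, 18, 12]
Entering loop: for num in values:

After execution: sum_val = 22
22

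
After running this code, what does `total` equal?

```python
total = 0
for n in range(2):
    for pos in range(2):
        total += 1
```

Let's trace through this code step by step.

Initialize: total = 0
Entering loop: for n in range(2):

After execution: total = 4
4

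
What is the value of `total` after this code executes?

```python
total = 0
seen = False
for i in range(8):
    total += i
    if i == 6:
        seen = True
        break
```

Let's trace through this code step by step.

Initialize: total = 0
Initialize: seen = False
Entering loop: for i in range(8):

After execution: total = 21
21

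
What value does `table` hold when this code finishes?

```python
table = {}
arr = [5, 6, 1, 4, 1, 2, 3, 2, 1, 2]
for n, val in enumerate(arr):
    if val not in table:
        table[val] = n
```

Let's trace through this code step by step.

Initialize: table = {}
Initialize: arr = [5, 6, 1, 4, 1, 2, 3, 2, 1, 2]
Entering loop: for n, val in enumerate(arr):

After execution: table = {5: 0, 6: 1, 1: 2, 4: 3, 2: 5, 3: 6}
{5: 0, 6: 1, 1: 2, 4: 3, 2: 5, 3: 6}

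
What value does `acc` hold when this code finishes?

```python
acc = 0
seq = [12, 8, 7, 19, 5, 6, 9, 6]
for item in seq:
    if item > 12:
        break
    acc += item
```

Let's trace through this code step by step.

Initialize: acc = 0
Initialize: seq = [12, 8, 7, 19, 5, 6, 9, 6]
Entering loop: for item in seq:

After execution: acc = 27
27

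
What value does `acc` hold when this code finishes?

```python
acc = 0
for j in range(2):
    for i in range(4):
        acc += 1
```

Let's trace through this code step by step.

Initialize: acc = 0
Entering loop: for j in range(2):

After execution: acc = 8
8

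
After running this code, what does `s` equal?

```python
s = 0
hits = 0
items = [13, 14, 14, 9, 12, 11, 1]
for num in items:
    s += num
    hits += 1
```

Let's trace through this code step by step.

Initialize: s = 0
Initialize: hits = 0
Initialize: items = [13, 14, 14, 9, 12, 11, 1]
Entering loop: for num in items:

After execution: s = 74
74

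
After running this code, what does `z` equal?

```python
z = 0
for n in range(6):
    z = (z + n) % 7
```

Let's trace through this code step by step.

Initialize: z = 0
Entering loop: for n in range(6):

After execution: z = 1
1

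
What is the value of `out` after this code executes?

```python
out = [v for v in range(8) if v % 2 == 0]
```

Let's trace through this code step by step.

Initialize: out = [v for v in range(8) if v % 2 == 0]

After execution: out = [0, 2, 4, 6]
[0, 2, 4, 6]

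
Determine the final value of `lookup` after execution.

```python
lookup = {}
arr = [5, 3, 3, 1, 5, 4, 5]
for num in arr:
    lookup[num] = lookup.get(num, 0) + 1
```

Let's trace through this code step by step.

Initialize: lookup = {}
Initialize: arr = [5, 3, 3, 1, 5, 4, 5]
Entering loop: for num in arr:

After execution: lookup = {5: 3, 3: 2, 1: 1, 4: 1}
{5: 3, 3: 2, 1: 1, 4: 1}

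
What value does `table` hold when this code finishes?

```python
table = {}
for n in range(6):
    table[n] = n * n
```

Let's trace through this code step by step.

Initialize: table = {}
Entering loop: for n in range(6):

After execution: table = {0: 0, 1: 1, 2: 4, 3: 9, 4: 16, 5: 25}
{0: 0, 1: 1, 2: 4, 3: 9, 4: 16, 5: 25}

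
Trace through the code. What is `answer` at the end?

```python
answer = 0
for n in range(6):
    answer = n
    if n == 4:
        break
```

Let's trace through this code step by step.

Initialize: answer = 0
Entering loop: for n in range(6):

After execution: answer = 4
4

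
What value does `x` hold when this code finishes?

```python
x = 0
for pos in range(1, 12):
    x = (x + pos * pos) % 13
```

Let's trace through this code step by step.

Initialize: x = 0
Entering loop: for pos in range(1, 12):

After execution: x = 12
12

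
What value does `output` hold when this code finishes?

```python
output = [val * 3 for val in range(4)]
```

Let's trace through this code step by step.

Initialize: output = [val * 3 for val in range(4)]

After execution: output = [0, 3, 6, 9]
[0, 3, 6, 9]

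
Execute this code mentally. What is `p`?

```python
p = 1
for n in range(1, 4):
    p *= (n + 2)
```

Let's trace through this code step by step.

Initialize: p = 1
Entering loop: for n in range(1, 4):

After execution: p = 60
60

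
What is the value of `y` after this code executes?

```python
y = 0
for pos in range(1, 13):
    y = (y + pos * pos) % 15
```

Let's trace through this code step by step.

Initialize: y = 0
Entering loop: for pos in range(1, 13):

After execution: y = 5
5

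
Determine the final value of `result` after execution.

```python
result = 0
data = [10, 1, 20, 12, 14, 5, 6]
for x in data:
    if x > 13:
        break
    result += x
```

Let's trace through this code step by step.

Initialize: result = 0
Initialize: data = [10, 1, 20, 12, 14, 5, 6]
Entering loop: for x in data:

After execution: result = 11
11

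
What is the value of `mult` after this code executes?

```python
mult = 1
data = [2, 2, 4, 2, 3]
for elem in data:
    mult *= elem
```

Let's trace through this code step by step.

Initialize: mult = 1
Initialize: data = [2, 2, 4, 2, 3]
Entering loop: for elem in data:

After execution: mult = 96
96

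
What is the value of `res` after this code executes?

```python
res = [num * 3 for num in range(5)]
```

Let's trace through this code step by step.

Initialize: res = [num * 3 for num in range(5)]

After execution: res = [0, 3, 6, 9, 12]
[0, 3, 6, 9, 12]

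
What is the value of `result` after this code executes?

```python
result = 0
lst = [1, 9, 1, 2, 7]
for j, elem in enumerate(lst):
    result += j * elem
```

Let's trace through this code step by step.

Initialize: result = 0
Initialize: lst = [1, 9, 1, 2, 7]
Entering loop: for j, elem in enumerate(lst):

After execution: result = 45
45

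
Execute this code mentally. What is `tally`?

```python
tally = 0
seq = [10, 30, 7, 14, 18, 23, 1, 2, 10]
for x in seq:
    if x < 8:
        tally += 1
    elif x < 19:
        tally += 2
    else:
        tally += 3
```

Let's trace through this code step by step.

Initialize: tally = 0
Initialize: seq = [10, 30, 7, 14, 18, 23, 1, 2, 10]
Entering loop: for x in seq:

After execution: tally = 17
17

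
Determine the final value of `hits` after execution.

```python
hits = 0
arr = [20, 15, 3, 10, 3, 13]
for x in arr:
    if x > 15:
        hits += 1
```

Let's trace through this code step by step.

Initialize: hits = 0
Initialize: arr = [20, 15, 3, 10, 3, 13]
Entering loop: for x in arr:

After execution: hits = 1
1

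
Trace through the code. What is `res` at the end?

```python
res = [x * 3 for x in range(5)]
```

Let's trace through this code step by step.

Initialize: res = [x * 3 for x in range(5)]

After execution: res = [0, 3, 6, 9, 12]
[0, 3, 6, 9, 12]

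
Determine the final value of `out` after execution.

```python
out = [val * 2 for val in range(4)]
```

Let's trace through this code step by step.

Initialize: out = [val * 2 for val in range(4)]

After execution: out = [0, 2, 4, 6]
[0, 2, 4, 6]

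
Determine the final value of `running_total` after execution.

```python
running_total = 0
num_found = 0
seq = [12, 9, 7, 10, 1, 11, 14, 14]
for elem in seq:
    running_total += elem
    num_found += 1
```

Let's trace through this code step by step.

Initialize: running_total = 0
Initialize: num_found = 0
Initialize: seq = [12, 9, 7, 10, 1, 11, 14, 14]
Entering loop: for elem in seq:

After execution: running_total = 78
78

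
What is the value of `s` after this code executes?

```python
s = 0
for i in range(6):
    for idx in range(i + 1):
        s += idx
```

Let's trace through this code step by step.

Initialize: s = 0
Entering loop: for i in range(6):

After execution: s = 35
35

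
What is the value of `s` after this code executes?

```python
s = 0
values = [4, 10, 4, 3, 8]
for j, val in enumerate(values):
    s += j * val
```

Let's trace through this code step by step.

Initialize: s = 0
Initialize: values = [4, 10, 4, 3, 8]
Entering loop: for j, val in enumerate(values):

After execution: s = 59
59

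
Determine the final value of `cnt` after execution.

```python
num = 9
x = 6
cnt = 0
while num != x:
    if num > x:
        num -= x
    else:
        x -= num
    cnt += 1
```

Let's trace through this code step by step.

Initialize: num = 9
Initialize: x = 6
Initialize: cnt = 0
Entering loop: while num != x:

After execution: cnt = 2
2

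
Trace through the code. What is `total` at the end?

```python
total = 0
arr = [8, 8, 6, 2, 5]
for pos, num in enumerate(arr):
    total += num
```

Let's trace through this code step by step.

Initialize: total = 0
Initialize: arr = [8, 8, 6, 2, 5]
Entering loop: for pos, num in enumerate(arr):

After execution: total = 29
29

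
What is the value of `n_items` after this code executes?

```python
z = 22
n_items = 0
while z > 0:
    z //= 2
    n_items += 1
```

Let's trace through this code step by step.

Initialize: z = 22
Initialize: n_items = 0
Entering loop: while z > 0:

After execution: n_items = 5
5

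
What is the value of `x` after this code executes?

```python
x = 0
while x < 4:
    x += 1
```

Let's trace through this code step by step.

Initialize: x = 0
Entering loop: while x < 4:

After execution: x = 4
4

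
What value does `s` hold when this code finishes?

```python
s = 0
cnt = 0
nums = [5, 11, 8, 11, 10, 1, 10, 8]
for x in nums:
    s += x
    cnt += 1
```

Let's trace through this code step by step.

Initialize: s = 0
Initialize: cnt = 0
Initialize: nums = [5, 11, 8, 11, 10, 1, 10, 8]
Entering loop: for x in nums:

After execution: s = 64
64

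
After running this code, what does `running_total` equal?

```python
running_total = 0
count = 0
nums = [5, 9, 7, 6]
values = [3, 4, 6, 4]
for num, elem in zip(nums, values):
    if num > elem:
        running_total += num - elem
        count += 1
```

Let's trace through this code step by step.

Initialize: running_total = 0
Initialize: count = 0
Initialize: nums = [5, 9, 7, 6]
Initialize: values = [3, 4, 6, 4]
Entering loop: for num, elem in zip(nums, values):

After execution: running_total = 10
10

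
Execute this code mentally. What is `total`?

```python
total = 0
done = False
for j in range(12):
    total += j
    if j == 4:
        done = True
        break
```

Let's trace through this code step by step.

Initialize: total = 0
Initialize: done = False
Entering loop: for j in range(12):

After execution: total = 10
10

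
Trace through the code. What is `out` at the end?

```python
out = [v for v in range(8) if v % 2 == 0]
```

Let's trace through this code step by step.

Initialize: out = [v for v in range(8) if v % 2 == 0]

After execution: out = [0, 2, 4, 6]
[0, 2, 4, 6]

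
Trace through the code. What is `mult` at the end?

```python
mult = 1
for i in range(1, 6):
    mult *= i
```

Let's trace through this code step by step.

Initialize: mult = 1
Entering loop: for i in range(1, 6):

After execution: mult = 120
120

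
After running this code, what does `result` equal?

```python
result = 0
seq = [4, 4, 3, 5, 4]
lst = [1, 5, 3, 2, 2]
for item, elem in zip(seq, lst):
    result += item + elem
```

Let's trace through this code step by step.

Initialize: result = 0
Initialize: seq = [4, 4, 3, 5, 4]
Initialize: lst = [1, 5, 3, 2, 2]
Entering loop: for item, elem in zip(seq, lst):

After execution: result = 33
33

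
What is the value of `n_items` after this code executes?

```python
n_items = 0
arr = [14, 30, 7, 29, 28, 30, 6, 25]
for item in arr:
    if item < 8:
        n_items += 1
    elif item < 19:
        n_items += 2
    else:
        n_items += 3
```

Let's trace through this code step by step.

Initialize: n_items = 0
Initialize: arr = [14, 30, 7, 29, 28, 30, 6, 25]
Entering loop: for item in arr:

After execution: n_items = 19
19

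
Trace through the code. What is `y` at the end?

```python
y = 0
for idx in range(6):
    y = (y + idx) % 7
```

Let's trace through this code step by step.

Initialize: y = 0
Entering loop: for idx in range(6):

After execution: y = 1
1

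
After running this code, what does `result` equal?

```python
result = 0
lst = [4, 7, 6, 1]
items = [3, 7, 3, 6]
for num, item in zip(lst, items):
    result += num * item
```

Let's trace through this code step by step.

Initialize: result = 0
Initialize: lst = [4, 7, 6, 1]
Initialize: items = [3, 7, 3, 6]
Entering loop: for num, item in zip(lst, items):

After execution: result = 85
85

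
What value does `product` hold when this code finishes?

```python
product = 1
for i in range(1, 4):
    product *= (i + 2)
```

Let's trace through this code step by step.

Initialize: product = 1
Entering loop: for i in range(1, 4):

After execution: product = 60
60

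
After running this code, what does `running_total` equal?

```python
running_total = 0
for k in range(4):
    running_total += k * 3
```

Let's trace through this code step by step.

Initialize: running_total = 0
Entering loop: for k in range(4):

After execution: running_total = 18
18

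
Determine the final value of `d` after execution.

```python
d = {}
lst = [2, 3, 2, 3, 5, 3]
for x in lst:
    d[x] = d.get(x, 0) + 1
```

Let's trace through this code step by step.

Initialize: d = {}
Initialize: lst = [2, 3, 2, 3, 5, 3]
Entering loop: for x in lst:

After execution: d = {2: 2, 3: 3, 5: 1}
{2: 2, 3: 3, 5: 1}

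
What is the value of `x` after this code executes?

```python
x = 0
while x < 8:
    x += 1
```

Let's trace through this code step by step.

Initialize: x = 0
Entering loop: while x < 8:

After execution: x = 8
8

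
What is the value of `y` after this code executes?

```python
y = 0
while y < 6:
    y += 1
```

Let's trace through this code step by step.

Initialize: y = 0
Entering loop: while y < 6:

After execution: y = 6
6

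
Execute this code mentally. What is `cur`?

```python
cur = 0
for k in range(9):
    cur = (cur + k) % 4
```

Let's trace through this code step by step.

Initialize: cur = 0
Entering loop: for k in range(9):

After execution: cur = 0
0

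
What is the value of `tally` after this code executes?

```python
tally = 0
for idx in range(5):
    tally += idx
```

Let's trace through this code step by step.

Initialize: tally = 0
Entering loop: for idx in range(5):

After execution: tally = 10
10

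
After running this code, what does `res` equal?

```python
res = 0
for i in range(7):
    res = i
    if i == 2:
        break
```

Let's trace through this code step by step.

Initialize: res = 0
Entering loop: for i in range(7):

After execution: res = 2
2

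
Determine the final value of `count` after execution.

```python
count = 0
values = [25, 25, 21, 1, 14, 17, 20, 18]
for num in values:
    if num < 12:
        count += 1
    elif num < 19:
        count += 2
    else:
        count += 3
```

Let's trace through this code step by step.

Initialize: count = 0
Initialize: values = [25, 25, 21, 1, 14, 17, 20, 18]
Entering loop: for num in values:

After execution: count = 19
19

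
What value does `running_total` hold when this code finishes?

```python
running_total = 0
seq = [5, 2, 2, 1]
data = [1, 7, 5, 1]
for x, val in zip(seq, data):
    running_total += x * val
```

Let's trace through this code step by step.

Initialize: running_total = 0
Initialize: seq = [5, 2, 2, 1]
Initialize: data = [1, 7, 5, 1]
Entering loop: for x, val in zip(seq, data):

After execution: running_total = 30
30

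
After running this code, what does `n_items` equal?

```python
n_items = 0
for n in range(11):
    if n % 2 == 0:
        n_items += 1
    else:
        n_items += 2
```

Let's trace through this code step by step.

Initialize: n_items = 0
Entering loop: for n in range(11):

After execution: n_items = 16
16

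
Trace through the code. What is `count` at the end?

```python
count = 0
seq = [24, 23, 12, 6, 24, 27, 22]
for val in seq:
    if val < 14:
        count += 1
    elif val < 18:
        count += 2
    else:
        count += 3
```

Let's trace through this code step by step.

Initialize: count = 0
Initialize: seq = [24, 23, 12, 6, 24, 27, 22]
Entering loop: for val in seq:

After execution: count = 17
17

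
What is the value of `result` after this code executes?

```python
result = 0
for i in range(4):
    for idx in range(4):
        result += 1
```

Let's trace through this code step by step.

Initialize: result = 0
Entering loop: for i in range(4):

After execution: result = 16
16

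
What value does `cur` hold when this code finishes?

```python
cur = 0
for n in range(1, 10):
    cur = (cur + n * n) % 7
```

Let's trace through this code step by step.

Initialize: cur = 0
Entering loop: for n in range(1, 10):

After execution: cur = 5
5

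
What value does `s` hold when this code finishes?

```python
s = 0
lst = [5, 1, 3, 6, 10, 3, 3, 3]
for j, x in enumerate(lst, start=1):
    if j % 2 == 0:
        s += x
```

Let's trace through this code step by step.

Initialize: s = 0
Initialize: lst = [5, 1, 3, 6, 10, 3, 3, 3]
Entering loop: for j, x in enumerate(lst, start=1):

After execution: s = 13
13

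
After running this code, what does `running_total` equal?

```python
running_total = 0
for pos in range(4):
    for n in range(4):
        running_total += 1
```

Let's trace through this code step by step.

Initialize: running_total = 0
Entering loop: for pos in range(4):

After execution: running_total = 16
16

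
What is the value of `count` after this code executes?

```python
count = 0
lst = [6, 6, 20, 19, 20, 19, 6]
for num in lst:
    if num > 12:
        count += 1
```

Let's trace through this code step by step.

Initialize: count = 0
Initialize: lst = [6, 6, 20, 19, 20, 19, 6]
Entering loop: for num in lst:

After execution: count = 4
4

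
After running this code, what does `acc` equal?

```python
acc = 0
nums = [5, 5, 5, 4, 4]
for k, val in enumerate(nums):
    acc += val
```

Let's trace through this code step by step.

Initialize: acc = 0
Initialize: nums = [5, 5, 5, 4, 4]
Entering loop: for k, val in enumerate(nums):

After execution: acc = 23
23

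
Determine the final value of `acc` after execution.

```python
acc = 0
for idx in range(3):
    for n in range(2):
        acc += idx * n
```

Let's trace through this code step by step.

Initialize: acc = 0
Entering loop: for idx in range(3):

After execution: acc = 3
3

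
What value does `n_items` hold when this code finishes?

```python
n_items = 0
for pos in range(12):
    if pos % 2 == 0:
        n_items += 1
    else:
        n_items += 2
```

Let's trace through this code step by step.

Initialize: n_items = 0
Entering loop: for pos in range(12):

After execution: n_items = 18
18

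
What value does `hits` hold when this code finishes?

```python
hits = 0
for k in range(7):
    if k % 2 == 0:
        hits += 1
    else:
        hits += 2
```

Let's trace through this code step by step.

Initialize: hits = 0
Entering loop: for k in range(7):

After execution: hits = 10
10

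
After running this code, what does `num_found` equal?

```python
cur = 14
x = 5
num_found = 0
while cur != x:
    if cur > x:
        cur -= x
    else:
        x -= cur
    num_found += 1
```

Let's trace through this code step by step.

Initialize: cur = 14
Initialize: x = 5
Initialize: num_found = 0
Entering loop: while cur != x:

After execution: num_found = 6
6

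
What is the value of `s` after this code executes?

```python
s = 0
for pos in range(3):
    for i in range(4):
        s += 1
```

Let's trace through this code step by step.

Initialize: s = 0
Entering loop: for pos in range(3):

After execution: s = 12
12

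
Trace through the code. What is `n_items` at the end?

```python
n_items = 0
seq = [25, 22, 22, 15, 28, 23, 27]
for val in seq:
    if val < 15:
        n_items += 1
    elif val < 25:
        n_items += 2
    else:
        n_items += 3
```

Let's trace through this code step by step.

Initialize: n_items = 0
Initialize: seq = [25, 22, 22, 15, 28, 23, 27]
Entering loop: for val in seq:

After execution: n_items = 17
17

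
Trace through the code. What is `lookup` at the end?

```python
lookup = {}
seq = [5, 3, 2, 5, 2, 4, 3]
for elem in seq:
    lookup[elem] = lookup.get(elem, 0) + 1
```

Let's trace through this code step by step.

Initialize: lookup = {}
Initialize: seq = [5, 3, 2, 5, 2, 4, 3]
Entering loop: for elem in seq:

After execution: lookup = {5: 2, 3: 2, 2: 2, 4: 1}
{5: 2, 3: 2, 2: 2, 4: 1}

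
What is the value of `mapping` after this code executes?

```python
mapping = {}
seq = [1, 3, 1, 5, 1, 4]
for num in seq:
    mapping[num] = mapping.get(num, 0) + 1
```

Let's trace through this code step by step.

Initialize: mapping = {}
Initialize: seq = [1, 3, 1, 5, 1, 4]
Entering loop: for num in seq:

After execution: mapping = {1: 3, 3: 1, 5: 1, 4: 1}
{1: 3, 3: 1, 5: 1, 4: 1}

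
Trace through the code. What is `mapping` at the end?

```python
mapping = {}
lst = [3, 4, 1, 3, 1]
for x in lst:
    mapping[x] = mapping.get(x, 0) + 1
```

Let's trace through this code step by step.

Initialize: mapping = {}
Initialize: lst = [3, 4, 1, 3, 1]
Entering loop: for x in lst:

After execution: mapping = {3: 2, 4: 1, 1: 2}
{3: 2, 4: 1, 1: 2}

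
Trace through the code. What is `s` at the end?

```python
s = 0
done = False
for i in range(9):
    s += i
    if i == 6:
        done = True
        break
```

Let's trace through this code step by step.

Initialize: s = 0
Initialize: done = False
Entering loop: for i in range(9):

After execution: s = 21
21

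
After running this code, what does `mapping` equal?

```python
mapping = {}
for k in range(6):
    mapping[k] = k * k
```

Let's trace through this code step by step.

Initialize: mapping = {}
Entering loop: for k in range(6):

After execution: mapping = {0: 0, 1: 1, 2: 4, 3: 9, 4: 16, 5: 25}
{0: 0, 1: 1, 2: 4, 3: 9, 4: 16, 5: 25}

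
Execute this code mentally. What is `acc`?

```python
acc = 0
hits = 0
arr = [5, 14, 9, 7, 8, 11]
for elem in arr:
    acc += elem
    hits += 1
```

Let's trace through this code step by step.

Initialize: acc = 0
Initialize: hits = 0
Initialize: arr = [5, 14, 9, 7, 8, 11]
Entering loop: for elem in arr:

After execution: acc = 54
54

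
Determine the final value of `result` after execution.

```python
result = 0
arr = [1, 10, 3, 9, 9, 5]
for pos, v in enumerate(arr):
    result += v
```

Let's trace through this code step by step.

Initialize: result = 0
Initialize: arr = [1, 10, 3, 9, 9, 5]
Entering loop: for pos, v in enumerate(arr):

After execution: result = 37
37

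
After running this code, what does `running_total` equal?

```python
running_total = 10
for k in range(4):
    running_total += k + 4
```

Let's trace through this code step by step.

Initialize: running_total = 10
Entering loop: for k in range(4):

After execution: running_total = 32
32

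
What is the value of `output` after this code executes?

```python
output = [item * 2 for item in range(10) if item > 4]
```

Let's trace through this code step by step.

Initialize: output = [item * 2 for item in range(10) if item > 4]

After execution: output = [10, 12, 14, 16, 18]
[10, 12, 14, 16, 18]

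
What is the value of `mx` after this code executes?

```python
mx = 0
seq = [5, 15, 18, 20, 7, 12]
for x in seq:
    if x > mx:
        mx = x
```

Let's trace through this code step by step.

Initialize: mx = 0
Initialize: seq = [5, 15, 18, 20, 7, 12]
Entering loop: for x in seq:

After execution: mx = 20
20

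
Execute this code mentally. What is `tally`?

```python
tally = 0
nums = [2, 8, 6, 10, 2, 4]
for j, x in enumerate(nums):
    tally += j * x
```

Let's trace through this code step by step.

Initialize: tally = 0
Initialize: nums = [2, 8, 6, 10, 2, 4]
Entering loop: for j, x in enumerate(nums):

After execution: tally = 78
78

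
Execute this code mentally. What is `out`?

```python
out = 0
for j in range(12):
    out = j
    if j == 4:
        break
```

Let's trace through this code step by step.

Initialize: out = 0
Entering loop: for j in range(12):

After execution: out = 4
4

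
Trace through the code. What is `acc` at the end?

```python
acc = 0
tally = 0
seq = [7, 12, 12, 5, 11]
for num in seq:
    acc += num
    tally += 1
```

Let's trace through this code step by step.

Initialize: acc = 0
Initialize: tally = 0
Initialize: seq = [7, 12, 12, 5, 11]
Entering loop: for num in seq:

After execution: acc = 47
47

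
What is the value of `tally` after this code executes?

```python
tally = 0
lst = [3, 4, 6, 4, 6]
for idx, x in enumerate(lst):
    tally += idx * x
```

Let's trace through this code step by step.

Initialize: tally = 0
Initialize: lst = [3, 4, 6, 4, 6]
Entering loop: for idx, x in enumerate(lst):

After execution: tally = 52
52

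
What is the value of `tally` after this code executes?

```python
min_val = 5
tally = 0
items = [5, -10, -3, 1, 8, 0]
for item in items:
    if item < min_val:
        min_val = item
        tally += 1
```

Let's trace through this code step by step.

Initialize: min_val = 5
Initialize: tally = 0
Initialize: items = [5, -10, -3, 1, 8, 0]
Entering loop: for item in items:

After execution: tally = 1
1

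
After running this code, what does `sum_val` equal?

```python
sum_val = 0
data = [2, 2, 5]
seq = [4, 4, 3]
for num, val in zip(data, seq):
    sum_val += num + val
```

Let's trace through this code step by step.

Initialize: sum_val = 0
Initialize: data = [2, 2, 5]
Initialize: seq = [4, 4, 3]
Entering loop: for num, val in zip(data, seq):

After execution: sum_val = 20
20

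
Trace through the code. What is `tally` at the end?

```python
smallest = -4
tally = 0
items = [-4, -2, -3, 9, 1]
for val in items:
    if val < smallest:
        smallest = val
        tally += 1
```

Let's trace through this code step by step.

Initialize: smallest = -4
Initialize: tally = 0
Initialize: items = [-4, -2, -3, 9, 1]
Entering loop: for val in items:

After execution: tally = 0
0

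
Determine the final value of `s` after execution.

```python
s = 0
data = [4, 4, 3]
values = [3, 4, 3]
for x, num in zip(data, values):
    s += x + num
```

Let's trace through this code step by step.

Initialize: s = 0
Initialize: data = [4, 4, 3]
Initialize: values = [3, 4, 3]
Entering loop: for x, num in zip(data, values):

After execution: s = 21
21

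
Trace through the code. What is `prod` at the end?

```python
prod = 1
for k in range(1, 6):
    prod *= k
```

Let's trace through this code step by step.

Initialize: prod = 1
Entering loop: for k in range(1, 6):

After execution: prod = 120
120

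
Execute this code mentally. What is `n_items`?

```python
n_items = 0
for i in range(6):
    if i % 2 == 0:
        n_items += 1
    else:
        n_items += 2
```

Let's trace through this code step by step.

Initialize: n_items = 0
Entering loop: for i in range(6):

After execution: n_items = 9
9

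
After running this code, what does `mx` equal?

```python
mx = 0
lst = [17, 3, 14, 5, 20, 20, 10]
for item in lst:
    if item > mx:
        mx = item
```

Let's trace through this code step by step.

Initialize: mx = 0
Initialize: lst = [17, 3, 14, 5, 20, 20, 10]
Entering loop: for item in lst:

After execution: mx = 20
20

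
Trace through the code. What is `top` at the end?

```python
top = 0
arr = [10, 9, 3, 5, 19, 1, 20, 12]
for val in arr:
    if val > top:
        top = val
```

Let's trace through this code step by step.

Initialize: top = 0
Initialize: arr = [10, 9, 3, 5, 19, 1, 20, 12]
Entering loop: for val in arr:

After execution: top = 20
20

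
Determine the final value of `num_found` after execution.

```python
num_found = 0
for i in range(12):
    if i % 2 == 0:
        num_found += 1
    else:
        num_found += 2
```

Let's trace through this code step by step.

Initialize: num_found = 0
Entering loop: for i in range(12):

After execution: num_found = 18
18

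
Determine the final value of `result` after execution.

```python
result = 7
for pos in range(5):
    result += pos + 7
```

Let's trace through this code step by step.

Initialize: result = 7
Entering loop: for pos in range(5):

After execution: result = 52
52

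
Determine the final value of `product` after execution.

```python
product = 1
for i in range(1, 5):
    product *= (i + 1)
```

Let's trace through this code step by step.

Initialize: product = 1
Entering loop: for i in range(1, 5):

After execution: product = 120
120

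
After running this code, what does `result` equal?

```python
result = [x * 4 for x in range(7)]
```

Let's trace through this code step by step.

Initialize: result = [x * 4 for x in range(7)]

After execution: result = [0, 4, 8, 12, 16, 20, 24]
[0, 4, 8, 12, 16, 20, 24]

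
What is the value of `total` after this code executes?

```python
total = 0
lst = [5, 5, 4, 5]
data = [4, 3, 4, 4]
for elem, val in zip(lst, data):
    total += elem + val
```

Let's trace through this code step by step.

Initialize: total = 0
Initialize: lst = [5, 5, 4, 5]
Initialize: data = [4, 3, 4, 4]
Entering loop: for elem, val in zip(lst, data):

After execution: total = 34
34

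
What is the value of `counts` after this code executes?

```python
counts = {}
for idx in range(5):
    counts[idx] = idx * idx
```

Let's trace through this code step by step.

Initialize: counts = {}
Entering loop: for idx in range(5):

After execution: counts = {0: 0, 1: 1, 2: 4, 3: 9, 4: 16}
{0: 0, 1: 1, 2: 4, 3: 9, 4: 16}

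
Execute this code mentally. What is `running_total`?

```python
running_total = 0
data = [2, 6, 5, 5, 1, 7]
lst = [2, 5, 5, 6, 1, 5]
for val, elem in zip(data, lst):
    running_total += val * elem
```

Let's trace through this code step by step.

Initialize: running_total = 0
Initialize: data = [2, 6, 5, 5, 1, 7]
Initialize: lst = [2, 5, 5, 6, 1, 5]
Entering loop: for val, elem in zip(data, lst):

After execution: running_total = 125
125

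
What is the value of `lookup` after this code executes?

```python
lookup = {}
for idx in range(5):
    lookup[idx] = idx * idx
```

Let's trace through this code step by step.

Initialize: lookup = {}
Entering loop: for idx in range(5):

After execution: lookup = {0: 0, 1: 1, 2: 4, 3: 9, 4: 16}
{0: 0, 1: 1, 2: 4, 3: 9, 4: 16}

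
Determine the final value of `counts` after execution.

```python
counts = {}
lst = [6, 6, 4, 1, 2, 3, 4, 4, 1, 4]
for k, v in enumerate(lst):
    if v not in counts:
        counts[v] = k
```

Let's trace through this code step by step.

Initialize: counts = {}
Initialize: lst = [6, 6, 4, 1, 2, 3, 4, 4, 1, 4]
Entering loop: for k, v in enumerate(lst):

After execution: counts = {6: 0, 4: 2, 1: 3, 2: 4, 3: 5}
{6: 0, 4: 2, 1: 3, 2: 4, 3: 5}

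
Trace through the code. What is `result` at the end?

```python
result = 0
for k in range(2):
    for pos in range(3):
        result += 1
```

Let's trace through this code step by step.

Initialize: result = 0
Entering loop: for k in range(2):

After execution: result = 6
6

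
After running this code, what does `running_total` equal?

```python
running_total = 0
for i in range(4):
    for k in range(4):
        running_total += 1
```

Let's trace through this code step by step.

Initialize: running_total = 0
Entering loop: for i in range(4):

After execution: running_total = 16
16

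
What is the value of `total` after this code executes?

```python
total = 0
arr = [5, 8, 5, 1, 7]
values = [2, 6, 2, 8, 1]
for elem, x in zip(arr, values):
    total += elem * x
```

Let's trace through this code step by step.

Initialize: total = 0
Initialize: arr = [5, 8, 5, 1, 7]
Initialize: values = [2, 6, 2, 8, 1]
Entering loop: for elem, x in zip(arr, values):

After execution: total = 83
83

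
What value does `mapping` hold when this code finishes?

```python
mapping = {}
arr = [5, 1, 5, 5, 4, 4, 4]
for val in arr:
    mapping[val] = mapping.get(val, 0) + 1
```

Let's trace through this code step by step.

Initialize: mapping = {}
Initialize: arr = [5, 1, 5, 5, 4, 4, 4]
Entering loop: for val in arr:

After execution: mapping = {5: 3, 1: 1, 4: 3}
{5: 3, 1: 1, 4: 3}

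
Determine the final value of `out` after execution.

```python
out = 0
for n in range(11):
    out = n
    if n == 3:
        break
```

Let's trace through this code step by step.

Initialize: out = 0
Entering loop: for n in range(11):

After execution: out = 3
3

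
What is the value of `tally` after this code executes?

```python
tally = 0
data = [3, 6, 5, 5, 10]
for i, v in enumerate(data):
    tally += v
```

Let's trace through this code step by step.

Initialize: tally = 0
Initialize: data = [3, 6, 5, 5, 10]
Entering loop: for i, v in enumerate(data):

After execution: tally = 29
29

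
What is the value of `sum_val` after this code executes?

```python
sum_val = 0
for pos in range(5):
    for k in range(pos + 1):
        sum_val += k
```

Let's trace through this code step by step.

Initialize: sum_val = 0
Entering loop: for pos in range(5):

After execution: sum_val = 20
20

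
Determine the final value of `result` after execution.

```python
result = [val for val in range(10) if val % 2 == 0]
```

Let's trace through this code step by step.

Initialize: result = [val for val in range(10) if val % 2 == 0]

After execution: result = [0, 2, 4, 6, 8]
[0, 2, 4, 6, 8]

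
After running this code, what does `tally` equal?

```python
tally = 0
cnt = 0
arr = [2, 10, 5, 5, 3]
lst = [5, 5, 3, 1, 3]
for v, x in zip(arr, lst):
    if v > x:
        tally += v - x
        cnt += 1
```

Let's trace through this code step by step.

Initialize: tally = 0
Initialize: cnt = 0
Initialize: arr = [2, 10, 5, 5, 3]
Initialize: lst = [5, 5, 3, 1, 3]
Entering loop: for v, x in zip(arr, lst):

After execution: tally = 11
11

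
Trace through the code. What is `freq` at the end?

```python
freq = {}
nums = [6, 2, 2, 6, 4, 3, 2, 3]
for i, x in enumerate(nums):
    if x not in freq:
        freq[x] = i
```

Let's trace through this code step by step.

Initialize: freq = {}
Initialize: nums = [6, 2, 2, 6, 4, 3, 2, 3]
Entering loop: for i, x in enumerate(nums):

After execution: freq = {6: 0, 2: 1, 4: 4, 3: 5}
{6: 0, 2: 1, 4: 4, 3: 5}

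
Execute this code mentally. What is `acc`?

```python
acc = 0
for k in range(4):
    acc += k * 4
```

Let's trace through this code step by step.

Initialize: acc = 0
Entering loop: for k in range(4):

After execution: acc = 24
24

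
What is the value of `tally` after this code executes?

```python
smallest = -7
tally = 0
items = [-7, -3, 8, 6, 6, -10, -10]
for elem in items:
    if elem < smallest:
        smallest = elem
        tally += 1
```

Let's trace through this code step by step.

Initialize: smallest = -7
Initialize: tally = 0
Initialize: items = [-7, -3, 8, 6, 6, -10, -10]
Entering loop: for elem in items:

After execution: tally = 1
1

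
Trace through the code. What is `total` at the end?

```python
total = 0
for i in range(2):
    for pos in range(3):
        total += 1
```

Let's trace through this code step by step.

Initialize: total = 0
Entering loop: for i in range(2):

After execution: total = 6
6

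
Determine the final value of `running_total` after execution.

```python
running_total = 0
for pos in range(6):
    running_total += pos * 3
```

Let's trace through this code step by step.

Initialize: running_total = 0
Entering loop: for pos in range(6):

After execution: running_total = 45
45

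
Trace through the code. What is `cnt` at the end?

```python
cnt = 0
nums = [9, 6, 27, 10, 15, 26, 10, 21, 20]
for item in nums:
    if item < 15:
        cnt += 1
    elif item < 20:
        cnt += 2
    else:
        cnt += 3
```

Let's trace through this code step by step.

Initialize: cnt = 0
Initialize: nums = [9, 6, 27, 10, 15, 26, 10, 21, 20]
Entering loop: for item in nums:

After execution: cnt = 18
18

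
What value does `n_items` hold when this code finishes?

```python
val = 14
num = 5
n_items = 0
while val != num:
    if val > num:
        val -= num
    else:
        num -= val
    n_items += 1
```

Let's trace through this code step by step.

Initialize: val = 14
Initialize: num = 5
Initialize: n_items = 0
Entering loop: while val != num:

After execution: n_items = 6
6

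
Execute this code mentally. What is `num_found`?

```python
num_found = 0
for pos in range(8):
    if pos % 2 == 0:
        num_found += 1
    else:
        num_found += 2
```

Let's trace through this code step by step.

Initialize: num_found = 0
Entering loop: for pos in range(8):

After execution: num_found = 12
12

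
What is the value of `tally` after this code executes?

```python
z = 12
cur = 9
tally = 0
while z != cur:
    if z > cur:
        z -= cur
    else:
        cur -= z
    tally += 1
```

Let's trace through this code step by step.

Initialize: z = 12
Initialize: cur = 9
Initialize: tally = 0
Entering loop: while z != cur:

After execution: tally = 3
3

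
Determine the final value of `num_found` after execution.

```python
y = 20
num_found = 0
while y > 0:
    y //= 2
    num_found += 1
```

Let's trace through this code step by step.

Initialize: y = 20
Initialize: num_found = 0
Entering loop: while y > 0:

After execution: num_found = 5
5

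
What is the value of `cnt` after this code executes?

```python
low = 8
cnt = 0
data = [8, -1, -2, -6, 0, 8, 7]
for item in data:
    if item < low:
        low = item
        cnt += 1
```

Let's trace through this code step by step.

Initialize: low = 8
Initialize: cnt = 0
Initialize: data = [8, -1, -2, -6, 0, 8, 7]
Entering loop: for item in data:

After execution: cnt = 3
3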